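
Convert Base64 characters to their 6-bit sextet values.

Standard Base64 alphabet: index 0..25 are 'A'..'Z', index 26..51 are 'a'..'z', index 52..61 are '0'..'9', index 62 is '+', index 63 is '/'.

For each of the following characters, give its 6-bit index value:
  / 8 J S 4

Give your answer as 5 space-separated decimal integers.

'/': index 63
'8': 0..9 range, 52 + ord('8') − ord('0') = 60
'J': A..Z range, ord('J') − ord('A') = 9
'S': A..Z range, ord('S') − ord('A') = 18
'4': 0..9 range, 52 + ord('4') − ord('0') = 56

Answer: 63 60 9 18 56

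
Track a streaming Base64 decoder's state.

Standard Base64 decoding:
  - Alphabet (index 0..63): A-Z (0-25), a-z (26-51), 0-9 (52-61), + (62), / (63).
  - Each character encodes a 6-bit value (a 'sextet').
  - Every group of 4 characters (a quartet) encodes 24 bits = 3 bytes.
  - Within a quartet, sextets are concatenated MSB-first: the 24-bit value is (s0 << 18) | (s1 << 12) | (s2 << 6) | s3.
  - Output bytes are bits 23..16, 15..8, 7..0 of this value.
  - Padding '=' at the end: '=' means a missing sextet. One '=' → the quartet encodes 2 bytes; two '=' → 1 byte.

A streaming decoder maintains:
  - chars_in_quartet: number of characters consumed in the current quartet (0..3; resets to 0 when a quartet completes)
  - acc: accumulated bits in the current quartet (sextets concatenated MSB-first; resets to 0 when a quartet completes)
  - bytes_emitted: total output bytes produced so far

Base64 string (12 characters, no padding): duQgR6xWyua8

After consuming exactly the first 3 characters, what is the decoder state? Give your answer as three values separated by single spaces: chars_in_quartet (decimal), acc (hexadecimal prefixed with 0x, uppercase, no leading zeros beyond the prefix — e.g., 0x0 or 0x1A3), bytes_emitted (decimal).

Answer: 3 0x1DB90 0

Derivation:
After char 0 ('d'=29): chars_in_quartet=1 acc=0x1D bytes_emitted=0
After char 1 ('u'=46): chars_in_quartet=2 acc=0x76E bytes_emitted=0
After char 2 ('Q'=16): chars_in_quartet=3 acc=0x1DB90 bytes_emitted=0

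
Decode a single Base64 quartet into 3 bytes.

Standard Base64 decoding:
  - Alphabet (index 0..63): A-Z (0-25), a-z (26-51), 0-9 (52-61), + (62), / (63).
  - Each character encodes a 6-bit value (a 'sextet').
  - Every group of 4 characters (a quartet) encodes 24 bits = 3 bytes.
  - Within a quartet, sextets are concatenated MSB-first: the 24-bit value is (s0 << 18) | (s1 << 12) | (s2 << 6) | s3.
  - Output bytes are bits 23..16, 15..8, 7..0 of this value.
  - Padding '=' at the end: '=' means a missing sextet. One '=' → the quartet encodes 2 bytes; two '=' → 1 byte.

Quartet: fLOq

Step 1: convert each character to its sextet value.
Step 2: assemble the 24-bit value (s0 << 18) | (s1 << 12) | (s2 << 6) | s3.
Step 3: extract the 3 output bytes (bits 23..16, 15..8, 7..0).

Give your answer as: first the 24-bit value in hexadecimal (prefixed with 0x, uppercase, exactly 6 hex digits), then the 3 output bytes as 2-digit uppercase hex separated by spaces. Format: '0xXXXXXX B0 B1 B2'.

Sextets: f=31, L=11, O=14, q=42
24-bit: (31<<18) | (11<<12) | (14<<6) | 42
      = 0x7C0000 | 0x00B000 | 0x000380 | 0x00002A
      = 0x7CB3AA
Bytes: (v>>16)&0xFF=7C, (v>>8)&0xFF=B3, v&0xFF=AA

Answer: 0x7CB3AA 7C B3 AA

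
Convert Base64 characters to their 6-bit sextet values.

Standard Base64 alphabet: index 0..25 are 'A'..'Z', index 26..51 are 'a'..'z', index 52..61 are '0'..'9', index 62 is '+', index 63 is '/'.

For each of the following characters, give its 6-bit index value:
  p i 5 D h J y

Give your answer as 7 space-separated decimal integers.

'p': a..z range, 26 + ord('p') − ord('a') = 41
'i': a..z range, 26 + ord('i') − ord('a') = 34
'5': 0..9 range, 52 + ord('5') − ord('0') = 57
'D': A..Z range, ord('D') − ord('A') = 3
'h': a..z range, 26 + ord('h') − ord('a') = 33
'J': A..Z range, ord('J') − ord('A') = 9
'y': a..z range, 26 + ord('y') − ord('a') = 50

Answer: 41 34 57 3 33 9 50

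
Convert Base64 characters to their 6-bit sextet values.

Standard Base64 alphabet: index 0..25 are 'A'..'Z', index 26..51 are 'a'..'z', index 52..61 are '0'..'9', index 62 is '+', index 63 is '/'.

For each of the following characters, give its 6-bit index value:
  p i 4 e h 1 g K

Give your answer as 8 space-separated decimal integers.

'p': a..z range, 26 + ord('p') − ord('a') = 41
'i': a..z range, 26 + ord('i') − ord('a') = 34
'4': 0..9 range, 52 + ord('4') − ord('0') = 56
'e': a..z range, 26 + ord('e') − ord('a') = 30
'h': a..z range, 26 + ord('h') − ord('a') = 33
'1': 0..9 range, 52 + ord('1') − ord('0') = 53
'g': a..z range, 26 + ord('g') − ord('a') = 32
'K': A..Z range, ord('K') − ord('A') = 10

Answer: 41 34 56 30 33 53 32 10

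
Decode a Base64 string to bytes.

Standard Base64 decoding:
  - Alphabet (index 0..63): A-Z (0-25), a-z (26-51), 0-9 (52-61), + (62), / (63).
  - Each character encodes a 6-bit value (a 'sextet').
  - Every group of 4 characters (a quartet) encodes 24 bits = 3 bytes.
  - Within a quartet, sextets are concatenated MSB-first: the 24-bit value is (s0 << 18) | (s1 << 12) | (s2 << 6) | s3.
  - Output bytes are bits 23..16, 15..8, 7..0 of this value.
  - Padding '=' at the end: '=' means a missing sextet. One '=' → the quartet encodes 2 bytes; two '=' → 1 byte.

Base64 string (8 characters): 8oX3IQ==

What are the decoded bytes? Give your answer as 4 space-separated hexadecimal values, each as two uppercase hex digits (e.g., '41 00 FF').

Answer: F2 85 F7 21

Derivation:
After char 0 ('8'=60): chars_in_quartet=1 acc=0x3C bytes_emitted=0
After char 1 ('o'=40): chars_in_quartet=2 acc=0xF28 bytes_emitted=0
After char 2 ('X'=23): chars_in_quartet=3 acc=0x3CA17 bytes_emitted=0
After char 3 ('3'=55): chars_in_quartet=4 acc=0xF285F7 -> emit F2 85 F7, reset; bytes_emitted=3
After char 4 ('I'=8): chars_in_quartet=1 acc=0x8 bytes_emitted=3
After char 5 ('Q'=16): chars_in_quartet=2 acc=0x210 bytes_emitted=3
Padding '==': partial quartet acc=0x210 -> emit 21; bytes_emitted=4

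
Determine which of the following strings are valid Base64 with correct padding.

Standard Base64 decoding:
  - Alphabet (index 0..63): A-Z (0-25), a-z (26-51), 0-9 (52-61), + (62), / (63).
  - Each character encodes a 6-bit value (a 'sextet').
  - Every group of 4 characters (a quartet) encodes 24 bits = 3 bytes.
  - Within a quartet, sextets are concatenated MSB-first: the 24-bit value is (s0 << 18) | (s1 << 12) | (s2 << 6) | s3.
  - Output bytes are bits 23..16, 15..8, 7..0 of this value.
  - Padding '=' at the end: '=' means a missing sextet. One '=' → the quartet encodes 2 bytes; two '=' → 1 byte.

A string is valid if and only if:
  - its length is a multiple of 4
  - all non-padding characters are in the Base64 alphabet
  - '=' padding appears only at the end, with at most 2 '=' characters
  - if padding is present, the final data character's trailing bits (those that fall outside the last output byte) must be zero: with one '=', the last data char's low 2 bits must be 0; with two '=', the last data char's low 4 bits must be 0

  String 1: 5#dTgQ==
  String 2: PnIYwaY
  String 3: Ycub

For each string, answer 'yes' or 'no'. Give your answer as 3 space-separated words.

Answer: no no yes

Derivation:
String 1: '5#dTgQ==' → invalid (bad char(s): ['#'])
String 2: 'PnIYwaY' → invalid (len=7 not mult of 4)
String 3: 'Ycub' → valid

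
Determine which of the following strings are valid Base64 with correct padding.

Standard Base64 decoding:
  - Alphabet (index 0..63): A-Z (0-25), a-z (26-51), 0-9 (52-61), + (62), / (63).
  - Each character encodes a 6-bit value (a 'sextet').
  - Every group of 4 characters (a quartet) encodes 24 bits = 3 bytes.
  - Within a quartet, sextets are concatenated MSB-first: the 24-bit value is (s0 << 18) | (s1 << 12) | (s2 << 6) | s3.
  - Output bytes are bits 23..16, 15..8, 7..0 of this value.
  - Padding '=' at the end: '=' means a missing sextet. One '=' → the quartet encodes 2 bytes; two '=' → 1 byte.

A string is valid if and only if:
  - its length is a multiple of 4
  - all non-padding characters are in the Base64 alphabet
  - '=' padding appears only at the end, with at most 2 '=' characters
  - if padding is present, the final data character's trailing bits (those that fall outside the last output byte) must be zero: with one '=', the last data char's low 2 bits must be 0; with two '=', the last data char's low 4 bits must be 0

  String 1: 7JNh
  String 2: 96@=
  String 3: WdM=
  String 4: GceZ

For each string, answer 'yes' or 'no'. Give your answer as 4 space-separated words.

String 1: '7JNh' → valid
String 2: '96@=' → invalid (bad char(s): ['@'])
String 3: 'WdM=' → valid
String 4: 'GceZ' → valid

Answer: yes no yes yes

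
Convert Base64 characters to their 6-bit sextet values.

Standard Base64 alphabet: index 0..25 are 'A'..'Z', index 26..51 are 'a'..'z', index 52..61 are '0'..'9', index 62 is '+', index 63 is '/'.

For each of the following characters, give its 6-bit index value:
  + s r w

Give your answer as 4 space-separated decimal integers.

Answer: 62 44 43 48

Derivation:
'+': index 62
's': a..z range, 26 + ord('s') − ord('a') = 44
'r': a..z range, 26 + ord('r') − ord('a') = 43
'w': a..z range, 26 + ord('w') − ord('a') = 48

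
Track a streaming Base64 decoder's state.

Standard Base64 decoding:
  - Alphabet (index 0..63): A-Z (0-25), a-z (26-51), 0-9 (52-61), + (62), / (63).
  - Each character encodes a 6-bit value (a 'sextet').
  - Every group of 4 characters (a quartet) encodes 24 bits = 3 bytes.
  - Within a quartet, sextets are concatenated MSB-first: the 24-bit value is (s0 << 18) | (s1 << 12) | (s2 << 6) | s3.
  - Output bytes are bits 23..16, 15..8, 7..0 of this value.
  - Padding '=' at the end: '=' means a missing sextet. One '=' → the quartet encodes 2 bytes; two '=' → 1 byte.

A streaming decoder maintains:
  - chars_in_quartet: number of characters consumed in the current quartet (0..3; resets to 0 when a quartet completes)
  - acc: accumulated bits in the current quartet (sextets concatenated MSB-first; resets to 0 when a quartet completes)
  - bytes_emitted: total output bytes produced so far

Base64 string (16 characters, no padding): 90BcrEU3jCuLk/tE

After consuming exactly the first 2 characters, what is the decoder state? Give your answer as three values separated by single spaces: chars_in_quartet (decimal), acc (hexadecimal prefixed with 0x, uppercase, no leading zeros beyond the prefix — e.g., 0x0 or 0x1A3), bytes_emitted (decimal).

After char 0 ('9'=61): chars_in_quartet=1 acc=0x3D bytes_emitted=0
After char 1 ('0'=52): chars_in_quartet=2 acc=0xF74 bytes_emitted=0

Answer: 2 0xF74 0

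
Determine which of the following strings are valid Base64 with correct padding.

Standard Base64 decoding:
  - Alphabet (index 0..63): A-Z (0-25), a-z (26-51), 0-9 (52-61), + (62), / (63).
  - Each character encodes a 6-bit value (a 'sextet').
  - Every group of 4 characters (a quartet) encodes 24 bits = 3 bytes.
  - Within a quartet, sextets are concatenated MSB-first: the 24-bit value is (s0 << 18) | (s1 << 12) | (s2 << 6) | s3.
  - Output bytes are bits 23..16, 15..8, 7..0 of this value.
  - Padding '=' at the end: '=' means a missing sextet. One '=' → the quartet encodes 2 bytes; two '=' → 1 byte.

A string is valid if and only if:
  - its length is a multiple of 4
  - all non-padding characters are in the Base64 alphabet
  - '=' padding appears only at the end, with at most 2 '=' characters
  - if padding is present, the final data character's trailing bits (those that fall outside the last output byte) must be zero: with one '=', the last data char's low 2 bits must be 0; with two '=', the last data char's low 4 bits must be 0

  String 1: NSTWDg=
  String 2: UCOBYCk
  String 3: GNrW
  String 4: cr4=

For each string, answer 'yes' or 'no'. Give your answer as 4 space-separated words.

Answer: no no yes yes

Derivation:
String 1: 'NSTWDg=' → invalid (len=7 not mult of 4)
String 2: 'UCOBYCk' → invalid (len=7 not mult of 4)
String 3: 'GNrW' → valid
String 4: 'cr4=' → valid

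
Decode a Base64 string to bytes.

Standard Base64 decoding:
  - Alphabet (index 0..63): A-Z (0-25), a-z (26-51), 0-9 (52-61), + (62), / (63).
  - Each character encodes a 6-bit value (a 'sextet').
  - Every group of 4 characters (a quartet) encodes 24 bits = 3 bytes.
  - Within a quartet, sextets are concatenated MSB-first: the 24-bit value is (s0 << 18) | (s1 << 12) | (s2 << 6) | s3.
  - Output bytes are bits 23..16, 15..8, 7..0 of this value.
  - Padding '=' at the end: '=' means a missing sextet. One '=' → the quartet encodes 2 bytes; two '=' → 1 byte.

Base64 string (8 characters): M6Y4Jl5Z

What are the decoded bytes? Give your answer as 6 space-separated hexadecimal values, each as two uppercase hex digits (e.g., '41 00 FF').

Answer: 33 A6 38 26 5E 59

Derivation:
After char 0 ('M'=12): chars_in_quartet=1 acc=0xC bytes_emitted=0
After char 1 ('6'=58): chars_in_quartet=2 acc=0x33A bytes_emitted=0
After char 2 ('Y'=24): chars_in_quartet=3 acc=0xCE98 bytes_emitted=0
After char 3 ('4'=56): chars_in_quartet=4 acc=0x33A638 -> emit 33 A6 38, reset; bytes_emitted=3
After char 4 ('J'=9): chars_in_quartet=1 acc=0x9 bytes_emitted=3
After char 5 ('l'=37): chars_in_quartet=2 acc=0x265 bytes_emitted=3
After char 6 ('5'=57): chars_in_quartet=3 acc=0x9979 bytes_emitted=3
After char 7 ('Z'=25): chars_in_quartet=4 acc=0x265E59 -> emit 26 5E 59, reset; bytes_emitted=6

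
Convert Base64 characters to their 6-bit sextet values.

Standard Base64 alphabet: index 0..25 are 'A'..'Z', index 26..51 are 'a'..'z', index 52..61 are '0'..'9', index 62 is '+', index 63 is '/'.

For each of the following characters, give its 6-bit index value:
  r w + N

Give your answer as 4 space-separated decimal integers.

Answer: 43 48 62 13

Derivation:
'r': a..z range, 26 + ord('r') − ord('a') = 43
'w': a..z range, 26 + ord('w') − ord('a') = 48
'+': index 62
'N': A..Z range, ord('N') − ord('A') = 13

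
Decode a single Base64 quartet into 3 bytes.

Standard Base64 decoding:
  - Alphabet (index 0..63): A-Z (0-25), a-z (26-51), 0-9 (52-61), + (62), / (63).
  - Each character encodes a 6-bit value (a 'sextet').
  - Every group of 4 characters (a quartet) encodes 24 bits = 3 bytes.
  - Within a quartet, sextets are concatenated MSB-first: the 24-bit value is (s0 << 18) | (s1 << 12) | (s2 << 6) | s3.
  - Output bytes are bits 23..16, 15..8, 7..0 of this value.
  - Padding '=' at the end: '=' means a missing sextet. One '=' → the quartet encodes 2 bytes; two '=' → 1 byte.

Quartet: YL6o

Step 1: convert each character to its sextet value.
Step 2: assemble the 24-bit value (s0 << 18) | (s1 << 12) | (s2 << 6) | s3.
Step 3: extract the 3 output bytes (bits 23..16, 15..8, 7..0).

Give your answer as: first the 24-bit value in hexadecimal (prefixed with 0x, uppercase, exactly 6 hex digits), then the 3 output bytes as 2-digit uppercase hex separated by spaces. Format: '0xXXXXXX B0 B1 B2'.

Answer: 0x60BEA8 60 BE A8

Derivation:
Sextets: Y=24, L=11, 6=58, o=40
24-bit: (24<<18) | (11<<12) | (58<<6) | 40
      = 0x600000 | 0x00B000 | 0x000E80 | 0x000028
      = 0x60BEA8
Bytes: (v>>16)&0xFF=60, (v>>8)&0xFF=BE, v&0xFF=A8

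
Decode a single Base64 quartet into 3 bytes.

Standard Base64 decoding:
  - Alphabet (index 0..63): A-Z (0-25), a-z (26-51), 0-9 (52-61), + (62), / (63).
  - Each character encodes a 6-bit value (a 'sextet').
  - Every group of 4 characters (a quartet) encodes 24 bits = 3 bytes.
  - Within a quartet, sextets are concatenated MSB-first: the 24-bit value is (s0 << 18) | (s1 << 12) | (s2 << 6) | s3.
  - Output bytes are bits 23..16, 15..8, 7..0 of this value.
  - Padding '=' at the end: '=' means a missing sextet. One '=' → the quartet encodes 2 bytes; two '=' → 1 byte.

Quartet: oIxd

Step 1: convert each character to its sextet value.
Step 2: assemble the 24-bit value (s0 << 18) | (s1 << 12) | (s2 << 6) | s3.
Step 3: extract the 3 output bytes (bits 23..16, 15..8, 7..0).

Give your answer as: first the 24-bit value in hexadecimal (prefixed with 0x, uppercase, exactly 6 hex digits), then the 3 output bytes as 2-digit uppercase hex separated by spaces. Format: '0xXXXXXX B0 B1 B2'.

Answer: 0xA08C5D A0 8C 5D

Derivation:
Sextets: o=40, I=8, x=49, d=29
24-bit: (40<<18) | (8<<12) | (49<<6) | 29
      = 0xA00000 | 0x008000 | 0x000C40 | 0x00001D
      = 0xA08C5D
Bytes: (v>>16)&0xFF=A0, (v>>8)&0xFF=8C, v&0xFF=5D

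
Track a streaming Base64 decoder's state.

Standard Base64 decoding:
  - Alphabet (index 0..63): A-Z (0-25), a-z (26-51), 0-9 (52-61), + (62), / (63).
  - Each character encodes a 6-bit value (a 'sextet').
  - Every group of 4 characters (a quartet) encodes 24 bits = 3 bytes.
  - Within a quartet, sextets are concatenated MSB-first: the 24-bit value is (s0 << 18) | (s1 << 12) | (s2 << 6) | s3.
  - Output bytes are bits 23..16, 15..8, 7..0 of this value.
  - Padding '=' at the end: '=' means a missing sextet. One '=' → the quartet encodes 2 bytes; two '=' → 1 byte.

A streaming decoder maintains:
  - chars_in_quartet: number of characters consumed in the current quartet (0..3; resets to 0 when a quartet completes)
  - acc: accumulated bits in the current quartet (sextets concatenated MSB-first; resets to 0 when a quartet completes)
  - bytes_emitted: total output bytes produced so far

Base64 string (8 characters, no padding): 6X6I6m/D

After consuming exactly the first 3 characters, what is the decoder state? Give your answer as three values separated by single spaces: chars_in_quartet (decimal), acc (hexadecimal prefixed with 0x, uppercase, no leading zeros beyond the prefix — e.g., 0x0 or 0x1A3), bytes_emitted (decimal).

Answer: 3 0x3A5FA 0

Derivation:
After char 0 ('6'=58): chars_in_quartet=1 acc=0x3A bytes_emitted=0
After char 1 ('X'=23): chars_in_quartet=2 acc=0xE97 bytes_emitted=0
After char 2 ('6'=58): chars_in_quartet=3 acc=0x3A5FA bytes_emitted=0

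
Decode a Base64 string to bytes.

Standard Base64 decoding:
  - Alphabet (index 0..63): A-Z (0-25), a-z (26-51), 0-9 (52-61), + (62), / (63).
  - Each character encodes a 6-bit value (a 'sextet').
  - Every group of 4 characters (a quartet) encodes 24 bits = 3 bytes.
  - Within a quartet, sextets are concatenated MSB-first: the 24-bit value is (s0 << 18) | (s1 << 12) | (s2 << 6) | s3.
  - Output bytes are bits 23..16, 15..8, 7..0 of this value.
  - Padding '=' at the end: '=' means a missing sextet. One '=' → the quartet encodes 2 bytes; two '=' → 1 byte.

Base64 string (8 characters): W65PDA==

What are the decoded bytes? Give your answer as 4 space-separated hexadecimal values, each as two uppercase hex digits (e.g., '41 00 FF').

After char 0 ('W'=22): chars_in_quartet=1 acc=0x16 bytes_emitted=0
After char 1 ('6'=58): chars_in_quartet=2 acc=0x5BA bytes_emitted=0
After char 2 ('5'=57): chars_in_quartet=3 acc=0x16EB9 bytes_emitted=0
After char 3 ('P'=15): chars_in_quartet=4 acc=0x5BAE4F -> emit 5B AE 4F, reset; bytes_emitted=3
After char 4 ('D'=3): chars_in_quartet=1 acc=0x3 bytes_emitted=3
After char 5 ('A'=0): chars_in_quartet=2 acc=0xC0 bytes_emitted=3
Padding '==': partial quartet acc=0xC0 -> emit 0C; bytes_emitted=4

Answer: 5B AE 4F 0C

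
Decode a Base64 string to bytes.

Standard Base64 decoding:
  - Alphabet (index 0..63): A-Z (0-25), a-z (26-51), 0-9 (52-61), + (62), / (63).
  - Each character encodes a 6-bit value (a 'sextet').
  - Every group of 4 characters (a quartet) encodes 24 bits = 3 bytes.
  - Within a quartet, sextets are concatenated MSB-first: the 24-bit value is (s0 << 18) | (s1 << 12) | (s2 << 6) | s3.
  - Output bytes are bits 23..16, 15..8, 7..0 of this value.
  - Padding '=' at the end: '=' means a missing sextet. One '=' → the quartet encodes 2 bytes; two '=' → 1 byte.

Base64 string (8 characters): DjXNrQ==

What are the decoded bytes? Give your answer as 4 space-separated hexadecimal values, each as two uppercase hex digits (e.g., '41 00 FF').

After char 0 ('D'=3): chars_in_quartet=1 acc=0x3 bytes_emitted=0
After char 1 ('j'=35): chars_in_quartet=2 acc=0xE3 bytes_emitted=0
After char 2 ('X'=23): chars_in_quartet=3 acc=0x38D7 bytes_emitted=0
After char 3 ('N'=13): chars_in_quartet=4 acc=0xE35CD -> emit 0E 35 CD, reset; bytes_emitted=3
After char 4 ('r'=43): chars_in_quartet=1 acc=0x2B bytes_emitted=3
After char 5 ('Q'=16): chars_in_quartet=2 acc=0xAD0 bytes_emitted=3
Padding '==': partial quartet acc=0xAD0 -> emit AD; bytes_emitted=4

Answer: 0E 35 CD AD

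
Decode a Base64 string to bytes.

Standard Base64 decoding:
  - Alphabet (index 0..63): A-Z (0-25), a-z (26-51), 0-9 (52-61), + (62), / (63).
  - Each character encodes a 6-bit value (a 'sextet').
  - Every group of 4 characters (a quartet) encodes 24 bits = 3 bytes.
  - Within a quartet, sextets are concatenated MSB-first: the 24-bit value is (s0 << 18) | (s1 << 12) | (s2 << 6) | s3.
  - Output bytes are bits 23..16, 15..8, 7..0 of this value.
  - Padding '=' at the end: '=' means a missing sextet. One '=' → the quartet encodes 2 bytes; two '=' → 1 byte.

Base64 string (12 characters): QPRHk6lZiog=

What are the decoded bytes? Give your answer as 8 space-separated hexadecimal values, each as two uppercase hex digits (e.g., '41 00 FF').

After char 0 ('Q'=16): chars_in_quartet=1 acc=0x10 bytes_emitted=0
After char 1 ('P'=15): chars_in_quartet=2 acc=0x40F bytes_emitted=0
After char 2 ('R'=17): chars_in_quartet=3 acc=0x103D1 bytes_emitted=0
After char 3 ('H'=7): chars_in_quartet=4 acc=0x40F447 -> emit 40 F4 47, reset; bytes_emitted=3
After char 4 ('k'=36): chars_in_quartet=1 acc=0x24 bytes_emitted=3
After char 5 ('6'=58): chars_in_quartet=2 acc=0x93A bytes_emitted=3
After char 6 ('l'=37): chars_in_quartet=3 acc=0x24EA5 bytes_emitted=3
After char 7 ('Z'=25): chars_in_quartet=4 acc=0x93A959 -> emit 93 A9 59, reset; bytes_emitted=6
After char 8 ('i'=34): chars_in_quartet=1 acc=0x22 bytes_emitted=6
After char 9 ('o'=40): chars_in_quartet=2 acc=0x8A8 bytes_emitted=6
After char 10 ('g'=32): chars_in_quartet=3 acc=0x22A20 bytes_emitted=6
Padding '=': partial quartet acc=0x22A20 -> emit 8A 88; bytes_emitted=8

Answer: 40 F4 47 93 A9 59 8A 88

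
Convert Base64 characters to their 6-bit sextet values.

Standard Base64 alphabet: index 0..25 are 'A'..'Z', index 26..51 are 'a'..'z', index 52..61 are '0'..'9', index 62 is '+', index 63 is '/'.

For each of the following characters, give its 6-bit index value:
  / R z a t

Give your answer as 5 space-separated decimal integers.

Answer: 63 17 51 26 45

Derivation:
'/': index 63
'R': A..Z range, ord('R') − ord('A') = 17
'z': a..z range, 26 + ord('z') − ord('a') = 51
'a': a..z range, 26 + ord('a') − ord('a') = 26
't': a..z range, 26 + ord('t') − ord('a') = 45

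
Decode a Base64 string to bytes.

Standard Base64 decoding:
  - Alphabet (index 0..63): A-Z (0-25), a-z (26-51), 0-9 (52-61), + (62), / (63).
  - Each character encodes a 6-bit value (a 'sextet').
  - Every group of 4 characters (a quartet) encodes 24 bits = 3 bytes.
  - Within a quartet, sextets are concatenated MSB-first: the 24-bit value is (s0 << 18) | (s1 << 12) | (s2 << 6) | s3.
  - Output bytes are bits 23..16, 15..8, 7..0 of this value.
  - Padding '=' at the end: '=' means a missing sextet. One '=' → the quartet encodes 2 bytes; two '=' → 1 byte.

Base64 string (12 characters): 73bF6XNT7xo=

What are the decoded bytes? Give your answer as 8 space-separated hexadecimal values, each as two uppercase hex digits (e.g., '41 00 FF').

After char 0 ('7'=59): chars_in_quartet=1 acc=0x3B bytes_emitted=0
After char 1 ('3'=55): chars_in_quartet=2 acc=0xEF7 bytes_emitted=0
After char 2 ('b'=27): chars_in_quartet=3 acc=0x3BDDB bytes_emitted=0
After char 3 ('F'=5): chars_in_quartet=4 acc=0xEF76C5 -> emit EF 76 C5, reset; bytes_emitted=3
After char 4 ('6'=58): chars_in_quartet=1 acc=0x3A bytes_emitted=3
After char 5 ('X'=23): chars_in_quartet=2 acc=0xE97 bytes_emitted=3
After char 6 ('N'=13): chars_in_quartet=3 acc=0x3A5CD bytes_emitted=3
After char 7 ('T'=19): chars_in_quartet=4 acc=0xE97353 -> emit E9 73 53, reset; bytes_emitted=6
After char 8 ('7'=59): chars_in_quartet=1 acc=0x3B bytes_emitted=6
After char 9 ('x'=49): chars_in_quartet=2 acc=0xEF1 bytes_emitted=6
After char 10 ('o'=40): chars_in_quartet=3 acc=0x3BC68 bytes_emitted=6
Padding '=': partial quartet acc=0x3BC68 -> emit EF 1A; bytes_emitted=8

Answer: EF 76 C5 E9 73 53 EF 1A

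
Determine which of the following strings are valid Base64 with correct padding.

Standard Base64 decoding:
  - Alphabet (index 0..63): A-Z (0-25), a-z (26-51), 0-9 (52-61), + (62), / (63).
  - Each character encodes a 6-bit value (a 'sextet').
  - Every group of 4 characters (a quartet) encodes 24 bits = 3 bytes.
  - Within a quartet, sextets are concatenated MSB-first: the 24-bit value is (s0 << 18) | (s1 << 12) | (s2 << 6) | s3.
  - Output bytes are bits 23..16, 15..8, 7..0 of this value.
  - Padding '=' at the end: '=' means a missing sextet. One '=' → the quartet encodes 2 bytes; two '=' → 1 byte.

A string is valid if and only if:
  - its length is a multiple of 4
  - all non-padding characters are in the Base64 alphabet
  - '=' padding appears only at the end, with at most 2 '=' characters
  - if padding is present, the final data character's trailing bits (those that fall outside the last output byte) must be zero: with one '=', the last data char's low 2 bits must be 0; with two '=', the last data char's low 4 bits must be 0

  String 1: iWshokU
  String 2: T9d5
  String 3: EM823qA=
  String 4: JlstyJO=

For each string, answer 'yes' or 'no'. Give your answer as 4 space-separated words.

Answer: no yes yes no

Derivation:
String 1: 'iWshokU' → invalid (len=7 not mult of 4)
String 2: 'T9d5' → valid
String 3: 'EM823qA=' → valid
String 4: 'JlstyJO=' → invalid (bad trailing bits)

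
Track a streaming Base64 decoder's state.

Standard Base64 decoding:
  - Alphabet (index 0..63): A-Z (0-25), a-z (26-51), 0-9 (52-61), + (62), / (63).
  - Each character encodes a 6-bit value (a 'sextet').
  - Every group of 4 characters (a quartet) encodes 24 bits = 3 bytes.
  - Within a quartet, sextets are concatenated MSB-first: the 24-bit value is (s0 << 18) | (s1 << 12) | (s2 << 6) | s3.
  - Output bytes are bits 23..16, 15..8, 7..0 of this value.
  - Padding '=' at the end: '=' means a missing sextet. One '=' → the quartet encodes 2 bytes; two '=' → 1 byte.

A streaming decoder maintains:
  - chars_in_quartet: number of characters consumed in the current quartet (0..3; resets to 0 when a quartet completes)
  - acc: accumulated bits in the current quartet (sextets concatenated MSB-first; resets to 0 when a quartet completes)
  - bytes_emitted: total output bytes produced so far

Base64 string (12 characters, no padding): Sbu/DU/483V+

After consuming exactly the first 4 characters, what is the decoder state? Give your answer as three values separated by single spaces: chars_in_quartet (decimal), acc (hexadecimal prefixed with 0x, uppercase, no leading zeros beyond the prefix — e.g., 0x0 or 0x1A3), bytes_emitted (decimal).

Answer: 0 0x0 3

Derivation:
After char 0 ('S'=18): chars_in_quartet=1 acc=0x12 bytes_emitted=0
After char 1 ('b'=27): chars_in_quartet=2 acc=0x49B bytes_emitted=0
After char 2 ('u'=46): chars_in_quartet=3 acc=0x126EE bytes_emitted=0
After char 3 ('/'=63): chars_in_quartet=4 acc=0x49BBBF -> emit 49 BB BF, reset; bytes_emitted=3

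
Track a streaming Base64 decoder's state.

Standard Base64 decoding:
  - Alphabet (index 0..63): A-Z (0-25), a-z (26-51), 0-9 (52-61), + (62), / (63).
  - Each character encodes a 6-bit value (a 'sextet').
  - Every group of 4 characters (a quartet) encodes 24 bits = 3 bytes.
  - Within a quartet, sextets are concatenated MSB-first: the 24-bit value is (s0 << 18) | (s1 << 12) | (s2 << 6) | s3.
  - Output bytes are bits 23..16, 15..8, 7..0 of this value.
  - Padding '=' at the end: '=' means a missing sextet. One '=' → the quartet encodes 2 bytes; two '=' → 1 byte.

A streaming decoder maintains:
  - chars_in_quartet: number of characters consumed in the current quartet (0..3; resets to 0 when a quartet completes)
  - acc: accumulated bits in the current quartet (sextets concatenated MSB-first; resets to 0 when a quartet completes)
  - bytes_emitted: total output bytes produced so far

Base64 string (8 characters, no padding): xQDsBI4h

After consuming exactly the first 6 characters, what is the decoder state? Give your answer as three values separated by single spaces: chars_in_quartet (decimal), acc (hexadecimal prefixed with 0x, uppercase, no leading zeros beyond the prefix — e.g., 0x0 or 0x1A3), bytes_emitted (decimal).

After char 0 ('x'=49): chars_in_quartet=1 acc=0x31 bytes_emitted=0
After char 1 ('Q'=16): chars_in_quartet=2 acc=0xC50 bytes_emitted=0
After char 2 ('D'=3): chars_in_quartet=3 acc=0x31403 bytes_emitted=0
After char 3 ('s'=44): chars_in_quartet=4 acc=0xC500EC -> emit C5 00 EC, reset; bytes_emitted=3
After char 4 ('B'=1): chars_in_quartet=1 acc=0x1 bytes_emitted=3
After char 5 ('I'=8): chars_in_quartet=2 acc=0x48 bytes_emitted=3

Answer: 2 0x48 3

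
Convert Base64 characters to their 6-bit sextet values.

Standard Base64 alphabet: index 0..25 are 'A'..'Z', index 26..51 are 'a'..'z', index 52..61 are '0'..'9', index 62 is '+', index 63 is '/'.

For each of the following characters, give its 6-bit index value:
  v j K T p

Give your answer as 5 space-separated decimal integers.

Answer: 47 35 10 19 41

Derivation:
'v': a..z range, 26 + ord('v') − ord('a') = 47
'j': a..z range, 26 + ord('j') − ord('a') = 35
'K': A..Z range, ord('K') − ord('A') = 10
'T': A..Z range, ord('T') − ord('A') = 19
'p': a..z range, 26 + ord('p') − ord('a') = 41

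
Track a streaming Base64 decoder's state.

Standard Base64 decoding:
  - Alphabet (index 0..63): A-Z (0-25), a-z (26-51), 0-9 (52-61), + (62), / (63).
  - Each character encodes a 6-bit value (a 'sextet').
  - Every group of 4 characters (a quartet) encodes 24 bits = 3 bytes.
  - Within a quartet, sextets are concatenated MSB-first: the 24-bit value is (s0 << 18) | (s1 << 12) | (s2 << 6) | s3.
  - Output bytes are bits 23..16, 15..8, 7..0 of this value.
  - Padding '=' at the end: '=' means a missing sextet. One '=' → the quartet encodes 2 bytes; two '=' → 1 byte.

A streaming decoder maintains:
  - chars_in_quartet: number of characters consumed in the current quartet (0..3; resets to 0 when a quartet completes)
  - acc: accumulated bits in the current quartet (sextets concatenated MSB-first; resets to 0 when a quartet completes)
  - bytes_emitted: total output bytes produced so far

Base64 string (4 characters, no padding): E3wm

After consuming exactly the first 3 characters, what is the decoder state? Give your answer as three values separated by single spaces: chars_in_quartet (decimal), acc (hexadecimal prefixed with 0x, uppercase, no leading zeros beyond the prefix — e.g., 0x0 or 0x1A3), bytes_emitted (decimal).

After char 0 ('E'=4): chars_in_quartet=1 acc=0x4 bytes_emitted=0
After char 1 ('3'=55): chars_in_quartet=2 acc=0x137 bytes_emitted=0
After char 2 ('w'=48): chars_in_quartet=3 acc=0x4DF0 bytes_emitted=0

Answer: 3 0x4DF0 0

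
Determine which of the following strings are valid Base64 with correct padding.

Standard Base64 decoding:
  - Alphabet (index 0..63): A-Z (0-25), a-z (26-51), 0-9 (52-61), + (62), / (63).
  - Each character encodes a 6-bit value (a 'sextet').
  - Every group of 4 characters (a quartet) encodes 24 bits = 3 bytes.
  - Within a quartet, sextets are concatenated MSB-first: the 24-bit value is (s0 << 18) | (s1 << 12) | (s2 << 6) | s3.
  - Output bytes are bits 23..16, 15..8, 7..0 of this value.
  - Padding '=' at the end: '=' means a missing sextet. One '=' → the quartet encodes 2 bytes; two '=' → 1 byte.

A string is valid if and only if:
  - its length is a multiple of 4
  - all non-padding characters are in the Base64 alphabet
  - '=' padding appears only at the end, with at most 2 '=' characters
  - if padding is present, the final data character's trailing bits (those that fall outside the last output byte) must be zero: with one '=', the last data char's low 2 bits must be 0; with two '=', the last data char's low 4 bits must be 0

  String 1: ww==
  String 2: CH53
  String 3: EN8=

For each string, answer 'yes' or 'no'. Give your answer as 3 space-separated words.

Answer: yes yes yes

Derivation:
String 1: 'ww==' → valid
String 2: 'CH53' → valid
String 3: 'EN8=' → valid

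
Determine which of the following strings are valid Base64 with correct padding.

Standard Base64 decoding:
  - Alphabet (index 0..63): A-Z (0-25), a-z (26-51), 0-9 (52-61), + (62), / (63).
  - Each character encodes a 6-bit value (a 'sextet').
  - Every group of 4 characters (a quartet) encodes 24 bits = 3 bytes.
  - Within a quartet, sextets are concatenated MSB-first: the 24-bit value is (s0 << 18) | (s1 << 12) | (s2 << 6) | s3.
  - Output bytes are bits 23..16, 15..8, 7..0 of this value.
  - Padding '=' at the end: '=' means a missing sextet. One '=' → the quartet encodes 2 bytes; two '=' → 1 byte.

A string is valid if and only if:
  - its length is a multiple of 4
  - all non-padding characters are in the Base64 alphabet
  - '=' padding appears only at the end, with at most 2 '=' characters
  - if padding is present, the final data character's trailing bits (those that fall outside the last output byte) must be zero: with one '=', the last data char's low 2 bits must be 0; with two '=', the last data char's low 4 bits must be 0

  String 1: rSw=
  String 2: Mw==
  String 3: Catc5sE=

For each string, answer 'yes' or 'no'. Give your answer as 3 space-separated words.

String 1: 'rSw=' → valid
String 2: 'Mw==' → valid
String 3: 'Catc5sE=' → valid

Answer: yes yes yes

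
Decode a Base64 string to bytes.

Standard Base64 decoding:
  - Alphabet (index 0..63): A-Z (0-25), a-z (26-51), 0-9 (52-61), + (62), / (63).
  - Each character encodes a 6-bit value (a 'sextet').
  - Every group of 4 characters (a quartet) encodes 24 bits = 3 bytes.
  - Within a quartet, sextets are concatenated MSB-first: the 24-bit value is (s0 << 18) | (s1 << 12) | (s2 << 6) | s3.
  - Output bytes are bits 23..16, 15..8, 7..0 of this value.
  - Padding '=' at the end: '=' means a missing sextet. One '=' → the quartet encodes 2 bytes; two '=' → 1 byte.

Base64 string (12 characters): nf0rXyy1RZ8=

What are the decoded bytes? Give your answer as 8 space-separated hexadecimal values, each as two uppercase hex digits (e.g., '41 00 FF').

Answer: 9D FD 2B 5F 2C B5 45 9F

Derivation:
After char 0 ('n'=39): chars_in_quartet=1 acc=0x27 bytes_emitted=0
After char 1 ('f'=31): chars_in_quartet=2 acc=0x9DF bytes_emitted=0
After char 2 ('0'=52): chars_in_quartet=3 acc=0x277F4 bytes_emitted=0
After char 3 ('r'=43): chars_in_quartet=4 acc=0x9DFD2B -> emit 9D FD 2B, reset; bytes_emitted=3
After char 4 ('X'=23): chars_in_quartet=1 acc=0x17 bytes_emitted=3
After char 5 ('y'=50): chars_in_quartet=2 acc=0x5F2 bytes_emitted=3
After char 6 ('y'=50): chars_in_quartet=3 acc=0x17CB2 bytes_emitted=3
After char 7 ('1'=53): chars_in_quartet=4 acc=0x5F2CB5 -> emit 5F 2C B5, reset; bytes_emitted=6
After char 8 ('R'=17): chars_in_quartet=1 acc=0x11 bytes_emitted=6
After char 9 ('Z'=25): chars_in_quartet=2 acc=0x459 bytes_emitted=6
After char 10 ('8'=60): chars_in_quartet=3 acc=0x1167C bytes_emitted=6
Padding '=': partial quartet acc=0x1167C -> emit 45 9F; bytes_emitted=8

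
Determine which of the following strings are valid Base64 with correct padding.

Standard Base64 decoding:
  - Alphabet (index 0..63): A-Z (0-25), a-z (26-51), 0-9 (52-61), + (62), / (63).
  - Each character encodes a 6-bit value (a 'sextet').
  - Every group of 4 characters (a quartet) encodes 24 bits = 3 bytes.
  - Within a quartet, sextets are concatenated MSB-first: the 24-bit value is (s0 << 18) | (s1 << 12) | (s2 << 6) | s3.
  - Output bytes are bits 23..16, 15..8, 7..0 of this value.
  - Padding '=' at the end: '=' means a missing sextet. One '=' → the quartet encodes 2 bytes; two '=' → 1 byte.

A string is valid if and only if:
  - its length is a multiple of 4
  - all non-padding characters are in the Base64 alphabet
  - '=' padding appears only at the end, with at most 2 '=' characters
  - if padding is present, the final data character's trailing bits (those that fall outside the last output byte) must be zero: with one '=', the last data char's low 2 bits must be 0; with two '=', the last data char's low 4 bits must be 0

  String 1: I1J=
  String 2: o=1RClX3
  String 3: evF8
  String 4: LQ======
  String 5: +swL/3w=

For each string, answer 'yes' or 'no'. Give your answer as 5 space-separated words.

String 1: 'I1J=' → invalid (bad trailing bits)
String 2: 'o=1RClX3' → invalid (bad char(s): ['=']; '=' in middle)
String 3: 'evF8' → valid
String 4: 'LQ======' → invalid (6 pad chars (max 2))
String 5: '+swL/3w=' → valid

Answer: no no yes no yes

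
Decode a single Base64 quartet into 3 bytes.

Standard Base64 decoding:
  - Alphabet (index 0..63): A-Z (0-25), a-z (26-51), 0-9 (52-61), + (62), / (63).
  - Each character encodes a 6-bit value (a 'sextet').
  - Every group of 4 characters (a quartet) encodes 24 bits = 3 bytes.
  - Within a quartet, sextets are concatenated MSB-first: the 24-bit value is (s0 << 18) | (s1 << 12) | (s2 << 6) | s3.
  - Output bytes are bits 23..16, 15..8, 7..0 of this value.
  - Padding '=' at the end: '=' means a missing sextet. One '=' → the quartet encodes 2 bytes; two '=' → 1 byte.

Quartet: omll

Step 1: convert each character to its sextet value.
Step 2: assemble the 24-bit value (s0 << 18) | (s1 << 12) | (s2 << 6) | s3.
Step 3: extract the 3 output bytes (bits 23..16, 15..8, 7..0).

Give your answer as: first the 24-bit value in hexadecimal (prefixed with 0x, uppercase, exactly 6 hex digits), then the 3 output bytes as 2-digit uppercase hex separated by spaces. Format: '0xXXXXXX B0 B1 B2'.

Answer: 0xA26965 A2 69 65

Derivation:
Sextets: o=40, m=38, l=37, l=37
24-bit: (40<<18) | (38<<12) | (37<<6) | 37
      = 0xA00000 | 0x026000 | 0x000940 | 0x000025
      = 0xA26965
Bytes: (v>>16)&0xFF=A2, (v>>8)&0xFF=69, v&0xFF=65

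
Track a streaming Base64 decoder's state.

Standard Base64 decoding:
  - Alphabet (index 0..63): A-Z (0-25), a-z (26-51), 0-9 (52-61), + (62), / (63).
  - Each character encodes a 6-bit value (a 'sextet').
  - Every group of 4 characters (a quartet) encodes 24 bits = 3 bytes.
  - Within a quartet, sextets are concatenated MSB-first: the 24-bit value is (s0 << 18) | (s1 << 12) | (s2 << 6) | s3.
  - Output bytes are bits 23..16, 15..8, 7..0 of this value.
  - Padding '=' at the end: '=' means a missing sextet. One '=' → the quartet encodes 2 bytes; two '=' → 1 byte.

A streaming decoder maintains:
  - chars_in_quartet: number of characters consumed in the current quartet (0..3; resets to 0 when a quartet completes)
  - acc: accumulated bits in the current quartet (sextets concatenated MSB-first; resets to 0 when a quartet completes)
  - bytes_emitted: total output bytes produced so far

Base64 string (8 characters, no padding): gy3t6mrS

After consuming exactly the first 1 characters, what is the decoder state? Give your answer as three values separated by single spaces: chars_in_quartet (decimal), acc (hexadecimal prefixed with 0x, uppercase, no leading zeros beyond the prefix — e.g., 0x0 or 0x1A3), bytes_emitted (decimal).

Answer: 1 0x20 0

Derivation:
After char 0 ('g'=32): chars_in_quartet=1 acc=0x20 bytes_emitted=0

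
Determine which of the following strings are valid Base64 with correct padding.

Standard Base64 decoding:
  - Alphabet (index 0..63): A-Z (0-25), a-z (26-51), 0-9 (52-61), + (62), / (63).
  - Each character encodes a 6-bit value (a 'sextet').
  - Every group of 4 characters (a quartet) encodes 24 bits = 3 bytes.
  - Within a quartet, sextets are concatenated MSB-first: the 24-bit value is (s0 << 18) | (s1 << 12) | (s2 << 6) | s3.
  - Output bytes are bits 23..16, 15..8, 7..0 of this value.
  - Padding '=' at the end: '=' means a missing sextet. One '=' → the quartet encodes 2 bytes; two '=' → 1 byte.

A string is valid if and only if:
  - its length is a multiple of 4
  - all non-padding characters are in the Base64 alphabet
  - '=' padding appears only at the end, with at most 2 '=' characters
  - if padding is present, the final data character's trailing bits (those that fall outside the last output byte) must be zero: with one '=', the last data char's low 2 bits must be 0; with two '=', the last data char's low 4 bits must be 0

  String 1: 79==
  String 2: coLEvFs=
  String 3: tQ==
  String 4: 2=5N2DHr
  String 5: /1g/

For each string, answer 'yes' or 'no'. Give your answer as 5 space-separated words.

String 1: '79==' → invalid (bad trailing bits)
String 2: 'coLEvFs=' → valid
String 3: 'tQ==' → valid
String 4: '2=5N2DHr' → invalid (bad char(s): ['=']; '=' in middle)
String 5: '/1g/' → valid

Answer: no yes yes no yes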